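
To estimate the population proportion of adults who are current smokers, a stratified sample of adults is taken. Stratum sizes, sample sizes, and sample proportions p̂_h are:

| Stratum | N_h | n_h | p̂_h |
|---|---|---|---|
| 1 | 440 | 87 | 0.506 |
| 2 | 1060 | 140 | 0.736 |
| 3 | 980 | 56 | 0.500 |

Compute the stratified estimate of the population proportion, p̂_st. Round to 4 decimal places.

p̂_st ≈ 0.6019

N = 2480; stratum weights W_h = N_h/N.
p̂_st = Σ W_h p̂_h = (440·0.506 + 1060·0.736 + 980·0.500)/2480 = 0.60194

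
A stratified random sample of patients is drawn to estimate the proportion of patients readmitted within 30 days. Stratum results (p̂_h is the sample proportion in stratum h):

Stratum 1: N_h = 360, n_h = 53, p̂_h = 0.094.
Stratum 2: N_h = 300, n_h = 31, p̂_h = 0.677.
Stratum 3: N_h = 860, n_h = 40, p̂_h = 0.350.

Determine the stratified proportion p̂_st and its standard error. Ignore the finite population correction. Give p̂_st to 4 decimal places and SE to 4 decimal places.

N = 1520; stratum weights W_h = N_h/N.
p̂_st = Σ W_h p̂_h = (360·0.094 + 300·0.677 + 860·0.350)/1520 = 0.35391
V̂(p̂_st) = Σ W_h² p̂_h(1−p̂_h)/(n_h−1):
  stratum 1: (360/1520)²·0.094·0.906/52 = 9.18693e-05
  stratum 2: (300/1520)²·0.677·0.323/30 = 0.000283939
  stratum 3: (860/1520)²·0.350·0.650/39 = 0.00186735
V̂(p̂_st) = 0.00224316; SE = √V̂ = 0.047362

p̂_st ≈ 0.3539, SE ≈ 0.0474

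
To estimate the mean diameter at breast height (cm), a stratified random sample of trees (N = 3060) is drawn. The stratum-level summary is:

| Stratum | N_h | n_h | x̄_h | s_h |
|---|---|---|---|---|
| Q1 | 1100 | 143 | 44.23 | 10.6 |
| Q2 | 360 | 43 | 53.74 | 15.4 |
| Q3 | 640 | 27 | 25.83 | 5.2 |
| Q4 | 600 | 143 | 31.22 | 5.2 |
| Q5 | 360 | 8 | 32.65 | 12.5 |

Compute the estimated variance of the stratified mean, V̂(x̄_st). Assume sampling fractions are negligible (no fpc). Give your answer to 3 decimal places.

V̂(x̄_st) ≈ 0.499

V̂(x̄_st) = Σ W_h² s_h²/n_h, with W_h = N_h/N and N = 3060:
  stratum Q1: (1100/3060)²·10.6²/143 = 0.101536
  stratum Q2: (360/3060)²·15.4²/43 = 0.076337
  stratum Q3: (640/3060)²·5.2²/27 = 0.0438087
  stratum Q4: (600/3060)²·5.2²/143 = 0.00726993
  stratum Q5: (360/3060)²·12.5²/8 = 0.270329
V̂(x̄_st) = 0.49928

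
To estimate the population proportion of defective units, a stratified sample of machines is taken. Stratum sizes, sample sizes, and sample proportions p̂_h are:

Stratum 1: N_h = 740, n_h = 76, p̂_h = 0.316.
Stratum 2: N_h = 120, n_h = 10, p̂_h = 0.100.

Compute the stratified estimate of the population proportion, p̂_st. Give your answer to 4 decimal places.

p̂_st ≈ 0.2859

N = 860; stratum weights W_h = N_h/N.
p̂_st = Σ W_h p̂_h = (740·0.316 + 120·0.100)/860 = 0.28586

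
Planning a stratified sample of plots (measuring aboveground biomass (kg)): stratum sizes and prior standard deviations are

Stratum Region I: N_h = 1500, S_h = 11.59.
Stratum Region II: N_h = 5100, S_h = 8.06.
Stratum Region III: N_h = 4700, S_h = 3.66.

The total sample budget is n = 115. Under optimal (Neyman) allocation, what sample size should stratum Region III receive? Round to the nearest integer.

26

Neyman allocation: n_h = n · N_h S_h / Σ N_i S_i, with n = 115.
  stratum Region I: N_h·S_h = 1500·11.59 = 17385.00
  stratum Region II: N_h·S_h = 5100·8.06 = 41106.00
  stratum Region III: N_h·S_h = 4700·3.66 = 17202.00
Σ N_h S_h = 75693.00
n for stratum Region III = 115·17202.00/75693.00 = 26.135 → 26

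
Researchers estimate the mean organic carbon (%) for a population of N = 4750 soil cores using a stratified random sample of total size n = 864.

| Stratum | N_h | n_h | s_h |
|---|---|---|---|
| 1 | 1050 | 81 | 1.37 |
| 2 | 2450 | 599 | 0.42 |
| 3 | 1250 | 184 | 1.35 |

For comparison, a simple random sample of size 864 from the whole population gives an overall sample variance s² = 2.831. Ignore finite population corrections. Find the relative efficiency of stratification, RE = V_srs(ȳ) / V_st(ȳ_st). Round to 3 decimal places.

RE ≈ 1.728

V̂(ȳ_st) = Σ W_h² s_h²/n_h, with W_h = N_h/N and N = 4750:
  stratum 1: (1050/4750)²·1.37²/81 = 0.00113226
  stratum 2: (2450/4750)²·0.42²/599 = 7.8346e-05
  stratum 3: (1250/4750)²·1.35²/184 = 0.000685934
V_st = 0.00189654
V_srs = s²/n = 2.831/864 = 0.00327662
Relative efficiency = V_srs / V_st = 0.00327662/0.00189654 = 1.7277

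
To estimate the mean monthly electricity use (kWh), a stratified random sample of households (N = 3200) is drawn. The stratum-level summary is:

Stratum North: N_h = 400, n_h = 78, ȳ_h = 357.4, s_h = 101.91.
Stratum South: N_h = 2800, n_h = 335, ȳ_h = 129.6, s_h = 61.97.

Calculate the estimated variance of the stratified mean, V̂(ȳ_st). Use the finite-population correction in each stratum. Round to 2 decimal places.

V̂(ȳ_st) = Σ W_h² (1 − n_h/N_h) s_h²/n_h, with W_h = N_h/N and N = 3200:
  stratum North: (400/3200)²·(1 − 78/400)·101.91²/78 = 1.67477
  stratum South: (2800/3200)²·(1 − 335/2800)·61.97²/335 = 7.72668
V̂(ȳ_st) = 9.40145

V̂(ȳ_st) ≈ 9.40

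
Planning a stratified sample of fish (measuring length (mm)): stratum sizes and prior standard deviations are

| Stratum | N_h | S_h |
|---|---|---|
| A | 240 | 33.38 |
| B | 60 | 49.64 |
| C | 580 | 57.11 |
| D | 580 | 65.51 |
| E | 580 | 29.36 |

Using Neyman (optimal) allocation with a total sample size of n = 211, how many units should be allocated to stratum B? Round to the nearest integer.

Neyman allocation: n_h = n · N_h S_h / Σ N_i S_i, with n = 211.
  stratum A: N_h·S_h = 240·33.38 = 8011.20
  stratum B: N_h·S_h = 60·49.64 = 2978.40
  stratum C: N_h·S_h = 580·57.11 = 33123.80
  stratum D: N_h·S_h = 580·65.51 = 37995.80
  stratum E: N_h·S_h = 580·29.36 = 17028.80
Σ N_h S_h = 99138.00
n for stratum B = 211·2978.40/99138.00 = 6.339 → 6

6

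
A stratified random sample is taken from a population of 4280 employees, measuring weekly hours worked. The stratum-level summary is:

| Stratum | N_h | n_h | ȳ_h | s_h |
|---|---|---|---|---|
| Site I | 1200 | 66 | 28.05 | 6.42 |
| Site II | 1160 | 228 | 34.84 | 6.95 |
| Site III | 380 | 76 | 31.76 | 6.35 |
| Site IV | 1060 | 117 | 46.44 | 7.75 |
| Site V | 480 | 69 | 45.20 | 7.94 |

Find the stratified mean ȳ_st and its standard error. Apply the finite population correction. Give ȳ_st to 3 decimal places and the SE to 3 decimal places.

ȳ_st = Σ W_h ȳ_h = (1200·28.05 + 1160·34.84 + 380·31.76 + 1060·46.44 + 480·45.20)/4280 = 36.69757
V̂(ȳ_st) = Σ W_h² (1 − n_h/N_h) s_h²/n_h, with W_h = N_h/N and N = 4280:
  stratum Site I: (1200/4280)²·(1 − 66/1200)·6.42²/66 = 0.0463909
  stratum Site II: (1160/4280)²·(1 − 228/1160)·6.95²/228 = 0.0125032
  stratum Site III: (380/4280)²·(1 − 76/380)·6.35²/76 = 0.00334583
  stratum Site IV: (1060/4280)²·(1 − 117/1060)·7.75²/117 = 0.0280122
  stratum Site V: (480/4280)²·(1 − 69/480)·7.94²/69 = 0.00983983
V̂(ȳ_st) = 0.100092
SE(ȳ_st) = √0.100092 = 0.316373

ȳ_st ≈ 36.698, SE ≈ 0.316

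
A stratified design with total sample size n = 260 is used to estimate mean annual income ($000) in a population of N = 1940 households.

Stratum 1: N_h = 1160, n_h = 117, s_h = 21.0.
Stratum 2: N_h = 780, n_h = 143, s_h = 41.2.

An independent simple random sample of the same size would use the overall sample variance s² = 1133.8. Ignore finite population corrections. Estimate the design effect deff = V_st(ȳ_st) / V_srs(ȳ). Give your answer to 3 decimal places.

V̂(ȳ_st) = Σ W_h² s_h²/n_h, with W_h = N_h/N and N = 1940:
  stratum 1: (1160/1940)²·21.0²/117 = 1.34761
  stratum 2: (780/1940)²·41.2²/143 = 1.91886
V_st = 3.26648
V_srs = s²/n = 1133.8/260 = 4.36077
deff = V_st / V_srs = 3.26648/4.36077 = 0.7491

deff ≈ 0.749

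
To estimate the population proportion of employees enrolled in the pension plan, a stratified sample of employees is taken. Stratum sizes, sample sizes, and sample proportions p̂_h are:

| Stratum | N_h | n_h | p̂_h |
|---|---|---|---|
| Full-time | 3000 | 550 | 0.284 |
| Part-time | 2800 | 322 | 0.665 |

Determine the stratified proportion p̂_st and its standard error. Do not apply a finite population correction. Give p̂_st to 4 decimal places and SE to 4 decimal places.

N = 5800; stratum weights W_h = N_h/N.
p̂_st = Σ W_h p̂_h = (3000·0.284 + 2800·0.665)/5800 = 0.46793
V̂(p̂_st) = Σ W_h² p̂_h(1−p̂_h)/(n_h−1):
  stratum Full-time: (3000/5800)²·0.284·0.716/549 = 9.90936e-05
  stratum Part-time: (2800/5800)²·0.665·0.335/321 = 0.000161742
V̂(p̂_st) = 0.000260835; SE = √V̂ = 0.0161504

p̂_st ≈ 0.4679, SE ≈ 0.0162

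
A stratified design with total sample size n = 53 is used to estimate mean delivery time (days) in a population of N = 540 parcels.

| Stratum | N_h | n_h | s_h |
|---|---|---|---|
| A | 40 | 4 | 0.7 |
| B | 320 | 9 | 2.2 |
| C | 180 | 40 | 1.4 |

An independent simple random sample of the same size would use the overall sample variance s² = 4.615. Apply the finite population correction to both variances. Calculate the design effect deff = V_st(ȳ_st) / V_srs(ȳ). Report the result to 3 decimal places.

deff ≈ 2.399

V̂(ȳ_st) = Σ W_h² (1 − n_h/N_h) s_h²/n_h, with W_h = N_h/N and N = 540:
  stratum A: (40/540)²·(1 − 4/40)·0.7²/4 = 0.000604938
  stratum B: (320/540)²·(1 − 9/320)·2.2²/9 = 0.183538
  stratum C: (180/540)²·(1 − 40/180)·1.4²/40 = 0.00423457
V_st = 0.188377
V_srs = (1 − 53/540)·4.615/53 = 0.0785292
deff = V_st / V_srs = 0.188377/0.0785292 = 2.3988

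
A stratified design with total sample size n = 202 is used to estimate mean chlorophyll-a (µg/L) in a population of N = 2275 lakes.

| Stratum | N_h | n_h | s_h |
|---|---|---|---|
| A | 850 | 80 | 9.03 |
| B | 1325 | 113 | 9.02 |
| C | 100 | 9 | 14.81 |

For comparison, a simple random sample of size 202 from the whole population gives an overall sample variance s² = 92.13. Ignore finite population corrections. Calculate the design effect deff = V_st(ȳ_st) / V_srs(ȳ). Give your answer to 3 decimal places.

V̂(ȳ_st) = Σ W_h² s_h²/n_h, with W_h = N_h/N and N = 2275:
  stratum A: (850/2275)²·9.03²/80 = 0.142285
  stratum B: (1325/2275)²·9.02²/113 = 0.244233
  stratum C: (100/2275)²·14.81²/9 = 0.0470874
V_st = 0.433605
V_srs = s²/n = 92.13/202 = 0.456089
deff = V_st / V_srs = 0.433605/0.456089 = 0.9507

deff ≈ 0.951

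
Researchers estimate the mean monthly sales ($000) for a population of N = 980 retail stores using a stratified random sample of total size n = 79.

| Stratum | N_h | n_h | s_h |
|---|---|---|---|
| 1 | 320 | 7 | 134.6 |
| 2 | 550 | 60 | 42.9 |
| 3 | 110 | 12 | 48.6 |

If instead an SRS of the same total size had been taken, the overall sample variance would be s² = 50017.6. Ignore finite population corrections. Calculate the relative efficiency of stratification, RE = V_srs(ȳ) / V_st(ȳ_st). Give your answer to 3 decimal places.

RE ≈ 2.198

V̂(ȳ_st) = Σ W_h² s_h²/n_h, with W_h = N_h/N and N = 980:
  stratum 1: (320/980)²·134.6²/7 = 275.956
  stratum 2: (550/980)²·42.9²/60 = 9.66132
  stratum 3: (110/980)²·48.6²/12 = 2.47984
V_st = 288.097
V_srs = s²/n = 50017.6/79 = 633.134
Relative efficiency = V_srs / V_st = 633.134/288.097 = 2.1976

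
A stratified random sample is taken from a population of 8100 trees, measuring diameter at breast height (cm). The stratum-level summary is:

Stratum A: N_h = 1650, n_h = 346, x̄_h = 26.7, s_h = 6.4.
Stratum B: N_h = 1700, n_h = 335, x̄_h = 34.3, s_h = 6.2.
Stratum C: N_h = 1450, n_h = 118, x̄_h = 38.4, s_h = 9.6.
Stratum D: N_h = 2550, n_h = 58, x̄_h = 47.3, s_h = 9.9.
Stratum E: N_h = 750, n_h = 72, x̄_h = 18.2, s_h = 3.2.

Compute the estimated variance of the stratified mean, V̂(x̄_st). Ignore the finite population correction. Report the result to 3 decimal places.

V̂(x̄_st) = Σ W_h² s_h²/n_h, with W_h = N_h/N and N = 8100:
  stratum A: (1650/8100)²·6.4²/346 = 0.00491226
  stratum B: (1700/8100)²·6.2²/335 = 0.00505436
  stratum C: (1450/8100)²·9.6²/118 = 0.025028
  stratum D: (2550/8100)²·9.9²/58 = 0.167476
  stratum E: (750/8100)²·3.2²/72 = 0.00121933
V̂(x̄_st) = 0.20369

V̂(x̄_st) ≈ 0.204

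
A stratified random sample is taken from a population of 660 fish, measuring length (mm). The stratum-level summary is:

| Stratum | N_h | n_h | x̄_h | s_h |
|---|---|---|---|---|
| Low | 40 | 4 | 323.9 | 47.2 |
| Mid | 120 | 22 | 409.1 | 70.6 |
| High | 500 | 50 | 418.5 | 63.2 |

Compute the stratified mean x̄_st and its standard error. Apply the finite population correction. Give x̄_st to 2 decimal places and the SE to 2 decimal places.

x̄_st ≈ 411.06, SE ≈ 7.02

x̄_st = Σ W_h x̄_h = (40·323.9 + 120·409.1 + 500·418.5)/660 = 411.05758
V̂(x̄_st) = Σ W_h² (1 − n_h/N_h) s_h²/n_h, with W_h = N_h/N and N = 660:
  stratum Low: (40/660)²·(1 − 4/40)·47.2²/4 = 1.84119
  stratum Mid: (120/660)²·(1 − 22/120)·70.6²/22 = 6.11654
  stratum High: (500/660)²·(1 − 50/500)·63.2²/50 = 41.2628
V̂(x̄_st) = 49.2205
SE(x̄_st) = √49.2205 = 7.01574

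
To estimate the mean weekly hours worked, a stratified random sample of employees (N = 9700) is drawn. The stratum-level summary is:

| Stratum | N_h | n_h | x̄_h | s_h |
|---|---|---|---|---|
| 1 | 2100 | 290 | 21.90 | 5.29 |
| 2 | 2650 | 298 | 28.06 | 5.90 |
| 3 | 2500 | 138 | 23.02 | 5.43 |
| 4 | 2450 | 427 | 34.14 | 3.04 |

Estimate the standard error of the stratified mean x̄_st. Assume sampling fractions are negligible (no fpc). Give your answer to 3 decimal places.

V̂(x̄_st) = Σ W_h² s_h²/n_h, with W_h = N_h/N and N = 9700:
  stratum 1: (2100/9700)²·5.29²/290 = 0.00452281
  stratum 2: (2650/9700)²·5.90²/298 = 0.00871838
  stratum 3: (2500/9700)²·5.43²/138 = 0.0141924
  stratum 4: (2450/9700)²·3.04²/427 = 0.00138073
V̂(x̄_st) = 0.0288144
SE(x̄_st) = √0.0288144 = 0.169748

SE(x̄_st) ≈ 0.170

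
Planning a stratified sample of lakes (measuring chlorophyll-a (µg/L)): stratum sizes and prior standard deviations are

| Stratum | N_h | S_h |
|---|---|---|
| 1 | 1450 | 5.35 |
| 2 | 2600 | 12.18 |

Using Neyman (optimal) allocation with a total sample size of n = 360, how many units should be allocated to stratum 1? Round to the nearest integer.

71

Neyman allocation: n_h = n · N_h S_h / Σ N_i S_i, with n = 360.
  stratum 1: N_h·S_h = 1450·5.35 = 7757.50
  stratum 2: N_h·S_h = 2600·12.18 = 31668.00
Σ N_h S_h = 39425.50
n for stratum 1 = 360·7757.50/39425.50 = 70.835 → 71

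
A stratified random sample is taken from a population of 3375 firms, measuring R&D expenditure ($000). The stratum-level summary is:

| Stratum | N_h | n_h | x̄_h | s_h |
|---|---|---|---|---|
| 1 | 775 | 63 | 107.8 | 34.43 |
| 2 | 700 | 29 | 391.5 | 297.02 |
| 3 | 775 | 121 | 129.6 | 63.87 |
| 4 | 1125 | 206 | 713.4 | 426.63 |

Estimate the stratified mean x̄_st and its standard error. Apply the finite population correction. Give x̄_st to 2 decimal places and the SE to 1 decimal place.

x̄_st = Σ W_h x̄_h = (775·107.8 + 700·391.5 + 775·129.6 + 1125·713.4)/3375 = 373.51407
V̂(x̄_st) = Σ W_h² (1 − n_h/N_h) s_h²/n_h, with W_h = N_h/N and N = 3375:
  stratum 1: (775/3375)²·(1 − 63/775)·34.43²/63 = 0.911523
  stratum 2: (700/3375)²·(1 − 29/700)·297.02²/29 = 125.443
  stratum 3: (775/3375)²·(1 − 121/775)·63.87²/121 = 1.50017
  stratum 4: (1125/3375)²·(1 − 206/1125)·426.63²/206 = 80.1966
V̂(x̄_st) = 208.051
SE(x̄_st) = √208.051 = 14.424

x̄_st ≈ 373.51, SE ≈ 14.4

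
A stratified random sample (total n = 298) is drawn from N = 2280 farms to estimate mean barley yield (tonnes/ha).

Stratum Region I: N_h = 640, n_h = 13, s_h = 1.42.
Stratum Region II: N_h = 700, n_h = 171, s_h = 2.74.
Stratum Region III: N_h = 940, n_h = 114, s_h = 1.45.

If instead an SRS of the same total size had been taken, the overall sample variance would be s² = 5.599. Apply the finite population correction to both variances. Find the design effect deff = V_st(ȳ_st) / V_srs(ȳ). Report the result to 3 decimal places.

deff ≈ 1.093

V̂(ȳ_st) = Σ W_h² (1 − n_h/N_h) s_h²/n_h, with W_h = N_h/N and N = 2280:
  stratum Region I: (640/2280)²·(1 − 13/640)·1.42²/13 = 0.0119732
  stratum Region II: (700/2280)²·(1 − 171/700)·2.74²/171 = 0.00312744
  stratum Region III: (940/2280)²·(1 − 114/940)·1.45²/114 = 0.00275467
V_st = 0.0178553
V_srs = (1 − 298/2280)·5.599/298 = 0.0163329
deff = V_st / V_srs = 0.0178553/0.0163329 = 1.0932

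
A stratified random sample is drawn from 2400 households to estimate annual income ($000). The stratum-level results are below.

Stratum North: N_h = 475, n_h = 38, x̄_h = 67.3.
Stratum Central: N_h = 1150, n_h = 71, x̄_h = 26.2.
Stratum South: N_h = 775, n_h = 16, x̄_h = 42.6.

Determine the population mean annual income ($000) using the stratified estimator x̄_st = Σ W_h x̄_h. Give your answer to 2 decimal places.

x̄_st ≈ 39.63

N = Σ N_h = 2400. Stratum weights W_h = N_h/N.
x̄_st = (475·67.3 + 1150·26.2 + 775·42.6) / 2400 = 39.6302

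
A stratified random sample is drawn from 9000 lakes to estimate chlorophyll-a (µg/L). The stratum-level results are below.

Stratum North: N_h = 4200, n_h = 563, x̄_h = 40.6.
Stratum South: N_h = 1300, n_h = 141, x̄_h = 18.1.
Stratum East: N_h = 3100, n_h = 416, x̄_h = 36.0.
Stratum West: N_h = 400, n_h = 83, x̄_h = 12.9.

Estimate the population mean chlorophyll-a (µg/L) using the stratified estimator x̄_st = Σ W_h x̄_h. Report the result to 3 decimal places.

N = Σ N_h = 9000. Stratum weights W_h = N_h/N.
x̄_st = (4200·40.6 + 1300·18.1 + 3100·36.0 + 400·12.9) / 9000 = 34.53444

x̄_st ≈ 34.534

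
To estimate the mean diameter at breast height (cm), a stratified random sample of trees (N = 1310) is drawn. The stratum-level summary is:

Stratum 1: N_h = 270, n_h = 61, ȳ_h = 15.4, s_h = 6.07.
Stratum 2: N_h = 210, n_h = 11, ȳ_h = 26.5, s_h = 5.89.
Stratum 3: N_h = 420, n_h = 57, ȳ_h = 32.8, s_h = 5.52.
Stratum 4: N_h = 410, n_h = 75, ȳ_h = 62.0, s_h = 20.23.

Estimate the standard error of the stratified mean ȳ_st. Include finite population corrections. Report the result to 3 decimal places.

SE(ȳ_st) ≈ 0.762

V̂(ȳ_st) = Σ W_h² (1 − n_h/N_h) s_h²/n_h, with W_h = N_h/N and N = 1310:
  stratum 1: (270/1310)²·(1 − 61/270)·6.07²/61 = 0.0198616
  stratum 2: (210/1310)²·(1 − 11/210)·5.89²/11 = 0.0768011
  stratum 3: (420/1310)²·(1 − 57/420)·5.52²/57 = 0.0474916
  stratum 4: (410/1310)²·(1 − 75/410)·20.23²/75 = 0.436734
V̂(ȳ_st) = 0.580888
SE(ȳ_st) = √0.580888 = 0.76216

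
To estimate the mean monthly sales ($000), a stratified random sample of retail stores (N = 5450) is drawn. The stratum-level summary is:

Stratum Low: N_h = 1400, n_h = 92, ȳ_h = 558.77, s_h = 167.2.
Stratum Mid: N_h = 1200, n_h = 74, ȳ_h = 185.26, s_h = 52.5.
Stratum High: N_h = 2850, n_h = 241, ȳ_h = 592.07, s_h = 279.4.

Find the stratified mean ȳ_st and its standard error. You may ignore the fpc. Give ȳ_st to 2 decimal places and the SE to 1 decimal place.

ȳ_st = Σ W_h ȳ_h = (1400·558.77 + 1200·185.26 + 2850·592.07)/5450 = 493.94303
V̂(ȳ_st) = Σ W_h² s_h²/n_h, with W_h = N_h/N and N = 5450:
  stratum Low: (1400/5450)²·167.2²/92 = 20.0515
  stratum Mid: (1200/5450)²·52.5²/74 = 1.80574
  stratum High: (2850/5450)²·279.4²/241 = 88.5793
V̂(ȳ_st) = 110.437
SE(ȳ_st) = √110.437 = 10.5089

ȳ_st ≈ 493.94, SE ≈ 10.5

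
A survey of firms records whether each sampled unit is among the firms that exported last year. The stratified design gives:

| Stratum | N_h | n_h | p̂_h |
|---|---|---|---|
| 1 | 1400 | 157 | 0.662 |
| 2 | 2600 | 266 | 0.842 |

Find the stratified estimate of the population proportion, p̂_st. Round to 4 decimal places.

p̂_st ≈ 0.7790

N = 4000; stratum weights W_h = N_h/N.
p̂_st = Σ W_h p̂_h = (1400·0.662 + 2600·0.842)/4000 = 0.77900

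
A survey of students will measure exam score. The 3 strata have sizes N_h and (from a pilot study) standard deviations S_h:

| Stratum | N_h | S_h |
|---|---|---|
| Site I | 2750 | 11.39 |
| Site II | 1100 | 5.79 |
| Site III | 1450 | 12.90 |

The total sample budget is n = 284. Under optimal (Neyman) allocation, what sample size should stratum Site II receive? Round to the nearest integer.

Neyman allocation: n_h = n · N_h S_h / Σ N_i S_i, with n = 284.
  stratum Site I: N_h·S_h = 2750·11.39 = 31322.50
  stratum Site II: N_h·S_h = 1100·5.79 = 6369.00
  stratum Site III: N_h·S_h = 1450·12.90 = 18705.00
Σ N_h S_h = 56396.50
n for stratum Site II = 284·6369.00/56396.50 = 32.073 → 32

32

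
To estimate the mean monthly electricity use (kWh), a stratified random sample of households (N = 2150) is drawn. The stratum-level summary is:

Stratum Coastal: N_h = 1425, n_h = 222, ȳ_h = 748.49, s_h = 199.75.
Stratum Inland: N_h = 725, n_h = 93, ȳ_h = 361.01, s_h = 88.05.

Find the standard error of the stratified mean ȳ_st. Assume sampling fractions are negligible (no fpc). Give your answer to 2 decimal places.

SE(ȳ_st) ≈ 9.40

V̂(ȳ_st) = Σ W_h² s_h²/n_h, with W_h = N_h/N and N = 2150:
  stratum Coastal: (1425/2150)²·199.75²/222 = 78.9539
  stratum Inland: (725/2150)²·88.05²/93 = 9.47927
V̂(ȳ_st) = 88.4331
SE(ȳ_st) = √88.4331 = 9.40389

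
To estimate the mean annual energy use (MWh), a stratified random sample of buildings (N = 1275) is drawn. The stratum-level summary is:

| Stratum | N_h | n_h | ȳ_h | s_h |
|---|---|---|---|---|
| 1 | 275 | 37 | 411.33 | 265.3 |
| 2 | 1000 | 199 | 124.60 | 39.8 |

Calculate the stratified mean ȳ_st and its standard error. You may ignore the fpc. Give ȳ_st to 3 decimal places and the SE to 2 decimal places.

ȳ_st = Σ W_h ȳ_h = (275·411.33 + 1000·124.60)/1275 = 186.44373
V̂(ȳ_st) = Σ W_h² s_h²/n_h, with W_h = N_h/N and N = 1275:
  stratum 1: (275/1275)²·265.3²/37 = 88.4948
  stratum 2: (1000/1275)²·39.8²/199 = 4.89658
V̂(ȳ_st) = 93.3914
SE(ȳ_st) = √93.3914 = 9.66392

ȳ_st ≈ 186.444, SE ≈ 9.66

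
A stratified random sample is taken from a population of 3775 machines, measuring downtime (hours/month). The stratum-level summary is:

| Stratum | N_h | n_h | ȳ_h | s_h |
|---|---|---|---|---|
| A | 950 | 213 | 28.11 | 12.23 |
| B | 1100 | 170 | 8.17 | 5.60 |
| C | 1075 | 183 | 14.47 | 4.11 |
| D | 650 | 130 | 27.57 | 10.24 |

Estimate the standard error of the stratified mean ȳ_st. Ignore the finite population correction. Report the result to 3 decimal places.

V̂(ȳ_st) = Σ W_h² s_h²/n_h, with W_h = N_h/N and N = 3775:
  stratum A: (950/3775)²·12.23²/213 = 0.044472
  stratum B: (1100/3775)²·5.60²/170 = 0.0156631
  stratum C: (1075/3775)²·4.11²/183 = 0.00748541
  stratum D: (650/3775)²·10.24²/130 = 0.0239138
V̂(ȳ_st) = 0.0915344
SE(ȳ_st) = √0.0915344 = 0.302546

SE(ȳ_st) ≈ 0.303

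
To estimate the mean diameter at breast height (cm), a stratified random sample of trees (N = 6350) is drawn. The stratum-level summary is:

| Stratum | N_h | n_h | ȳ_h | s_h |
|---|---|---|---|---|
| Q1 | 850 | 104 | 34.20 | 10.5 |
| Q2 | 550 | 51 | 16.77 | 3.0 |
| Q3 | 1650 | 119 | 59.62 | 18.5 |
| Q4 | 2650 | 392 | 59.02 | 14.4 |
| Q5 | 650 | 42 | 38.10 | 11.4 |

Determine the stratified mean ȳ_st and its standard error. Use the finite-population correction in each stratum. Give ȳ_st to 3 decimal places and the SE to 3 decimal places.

ȳ_st ≈ 50.053, SE ≈ 0.554

ȳ_st = Σ W_h ȳ_h = (850·34.20 + 550·16.77 + 1650·59.62 + 2650·59.02 + 650·38.10)/6350 = 50.05268
V̂(ȳ_st) = Σ W_h² (1 − n_h/N_h) s_h²/n_h, with W_h = N_h/N and N = 6350:
  stratum Q1: (850/6350)²·(1 − 104/850)·10.5²/104 = 0.0166708
  stratum Q2: (550/6350)²·(1 − 51/550)·3.0²/51 = 0.00120112
  stratum Q3: (1650/6350)²·(1 − 119/1650)·18.5²/119 = 0.180181
  stratum Q4: (2650/6350)²·(1 − 392/2650)·14.4²/392 = 0.0784985
  stratum Q5: (650/6350)²·(1 − 42/650)·11.4²/42 = 0.030327
V̂(ȳ_st) = 0.306878
SE(ȳ_st) = √0.306878 = 0.553966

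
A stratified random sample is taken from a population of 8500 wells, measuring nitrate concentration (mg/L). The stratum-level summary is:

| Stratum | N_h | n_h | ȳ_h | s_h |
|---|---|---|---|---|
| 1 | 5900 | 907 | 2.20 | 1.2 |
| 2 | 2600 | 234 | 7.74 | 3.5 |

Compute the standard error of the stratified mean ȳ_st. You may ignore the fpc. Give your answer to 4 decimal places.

V̂(ȳ_st) = Σ W_h² s_h²/n_h, with W_h = N_h/N and N = 8500:
  stratum 1: (5900/8500)²·1.2²/907 = 0.000764929
  stratum 2: (2600/8500)²·3.5²/234 = 0.00489812
V̂(ȳ_st) = 0.00566305
SE(ȳ_st) = √0.00566305 = 0.0752532

SE(ȳ_st) ≈ 0.0753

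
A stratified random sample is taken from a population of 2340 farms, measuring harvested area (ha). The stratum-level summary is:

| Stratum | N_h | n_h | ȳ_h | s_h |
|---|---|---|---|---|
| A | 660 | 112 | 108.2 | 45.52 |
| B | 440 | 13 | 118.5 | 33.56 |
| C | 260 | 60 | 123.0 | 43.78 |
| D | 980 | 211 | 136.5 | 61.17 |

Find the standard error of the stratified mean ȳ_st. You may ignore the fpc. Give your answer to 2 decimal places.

SE(ȳ_st) ≈ 2.84

V̂(ȳ_st) = Σ W_h² s_h²/n_h, with W_h = N_h/N and N = 2340:
  stratum A: (660/2340)²·45.52²/112 = 1.47178
  stratum B: (440/2340)²·33.56²/13 = 3.06319
  stratum C: (260/2340)²·43.78²/60 = 0.39438
  stratum D: (980/2340)²·61.17²/211 = 3.11039
V̂(ȳ_st) = 8.03974
SE(ȳ_st) = √8.03974 = 2.83544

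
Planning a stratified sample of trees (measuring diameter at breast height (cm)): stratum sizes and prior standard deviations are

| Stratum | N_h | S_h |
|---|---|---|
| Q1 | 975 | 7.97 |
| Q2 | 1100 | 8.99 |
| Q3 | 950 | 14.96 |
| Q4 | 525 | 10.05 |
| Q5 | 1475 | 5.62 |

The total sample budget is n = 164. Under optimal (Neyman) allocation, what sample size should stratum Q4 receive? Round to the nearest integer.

Neyman allocation: n_h = n · N_h S_h / Σ N_i S_i, with n = 164.
  stratum Q1: N_h·S_h = 975·7.97 = 7770.75
  stratum Q2: N_h·S_h = 1100·8.99 = 9889.00
  stratum Q3: N_h·S_h = 950·14.96 = 14212.00
  stratum Q4: N_h·S_h = 525·10.05 = 5276.25
  stratum Q5: N_h·S_h = 1475·5.62 = 8289.50
Σ N_h S_h = 45437.50
n for stratum Q4 = 164·5276.25/45437.50 = 19.044 → 19

19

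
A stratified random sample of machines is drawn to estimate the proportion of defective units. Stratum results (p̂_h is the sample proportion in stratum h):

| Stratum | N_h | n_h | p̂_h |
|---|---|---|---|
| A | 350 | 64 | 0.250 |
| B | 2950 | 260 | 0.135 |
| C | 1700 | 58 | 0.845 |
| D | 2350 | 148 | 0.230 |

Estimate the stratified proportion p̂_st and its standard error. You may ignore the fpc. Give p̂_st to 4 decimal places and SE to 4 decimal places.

p̂_st ≈ 0.3351, SE ≈ 0.0180

N = 7350; stratum weights W_h = N_h/N.
p̂_st = Σ W_h p̂_h = (350·0.250 + 2950·0.135 + 1700·0.845 + 2350·0.230)/7350 = 0.33507
V̂(p̂_st) = Σ W_h² p̂_h(1−p̂_h)/(n_h−1):
  stratum A: (350/7350)²·0.250·0.750/63 = 6.74873e-06
  stratum B: (2950/7350)²·0.135·0.865/259 = 7.26306e-05
  stratum C: (1700/7350)²·0.845·0.155/57 = 0.000122924
  stratum D: (2350/7350)²·0.230·0.770/147 = 0.000123158
V̂(p̂_st) = 0.000325461; SE = √V̂ = 0.0180405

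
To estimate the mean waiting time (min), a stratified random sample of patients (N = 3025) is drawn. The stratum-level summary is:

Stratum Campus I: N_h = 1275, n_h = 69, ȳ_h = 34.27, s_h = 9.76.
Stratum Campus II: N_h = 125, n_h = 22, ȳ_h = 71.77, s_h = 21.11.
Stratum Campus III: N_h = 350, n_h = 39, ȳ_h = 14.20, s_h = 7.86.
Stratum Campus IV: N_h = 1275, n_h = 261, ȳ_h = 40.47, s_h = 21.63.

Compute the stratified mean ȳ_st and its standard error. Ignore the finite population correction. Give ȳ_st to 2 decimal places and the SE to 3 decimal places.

ȳ_st ≈ 36.11, SE ≈ 0.787

ȳ_st = Σ W_h ȳ_h = (1275·34.27 + 125·71.77 + 350·14.20 + 1275·40.47)/3025 = 36.11066
V̂(ȳ_st) = Σ W_h² s_h²/n_h, with W_h = N_h/N and N = 3025:
  stratum Campus I: (1275/3025)²·9.76²/69 = 0.245256
  stratum Campus II: (125/3025)²·21.11²/22 = 0.0345878
  stratum Campus III: (350/3025)²·7.86²/39 = 0.0212063
  stratum Campus IV: (1275/3025)²·21.63²/261 = 0.318451
V̂(ȳ_st) = 0.619501
SE(ȳ_st) = √0.619501 = 0.787084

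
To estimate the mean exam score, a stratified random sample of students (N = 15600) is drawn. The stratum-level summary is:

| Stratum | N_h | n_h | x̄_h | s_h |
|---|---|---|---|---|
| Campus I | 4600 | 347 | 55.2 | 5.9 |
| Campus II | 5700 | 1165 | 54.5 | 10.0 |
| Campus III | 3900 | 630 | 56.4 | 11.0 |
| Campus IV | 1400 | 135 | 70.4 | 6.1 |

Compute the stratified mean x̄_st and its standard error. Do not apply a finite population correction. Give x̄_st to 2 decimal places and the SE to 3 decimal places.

x̄_st = Σ W_h x̄_h = (4600·55.2 + 5700·54.5 + 3900·56.4 + 1400·70.4)/15600 = 56.60833
V̂(x̄_st) = Σ W_h² s_h²/n_h, with W_h = N_h/N and N = 15600:
  stratum Campus I: (4600/15600)²·5.9²/347 = 0.0087225
  stratum Campus II: (5700/15600)²·10.0²/1165 = 0.0114597
  stratum Campus III: (3900/15600)²·11.0²/630 = 0.012004
  stratum Campus IV: (1400/15600)²·6.1²/135 = 0.0022199
V̂(x̄_st) = 0.0344061
SE(x̄_st) = √0.0344061 = 0.185489

x̄_st ≈ 56.61, SE ≈ 0.185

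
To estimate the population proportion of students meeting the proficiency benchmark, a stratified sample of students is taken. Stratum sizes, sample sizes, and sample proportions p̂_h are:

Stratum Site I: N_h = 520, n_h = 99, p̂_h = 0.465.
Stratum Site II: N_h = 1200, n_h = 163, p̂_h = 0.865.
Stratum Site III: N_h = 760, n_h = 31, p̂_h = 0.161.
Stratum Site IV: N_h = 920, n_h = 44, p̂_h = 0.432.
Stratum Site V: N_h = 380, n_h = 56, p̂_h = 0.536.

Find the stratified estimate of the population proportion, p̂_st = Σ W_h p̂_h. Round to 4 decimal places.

p̂_st ≈ 0.5300

N = 3780; stratum weights W_h = N_h/N.
p̂_st = Σ W_h p̂_h = (520·0.465 + 1200·0.865 + 760·0.161 + 920·0.432 + 380·0.536)/3780 = 0.52997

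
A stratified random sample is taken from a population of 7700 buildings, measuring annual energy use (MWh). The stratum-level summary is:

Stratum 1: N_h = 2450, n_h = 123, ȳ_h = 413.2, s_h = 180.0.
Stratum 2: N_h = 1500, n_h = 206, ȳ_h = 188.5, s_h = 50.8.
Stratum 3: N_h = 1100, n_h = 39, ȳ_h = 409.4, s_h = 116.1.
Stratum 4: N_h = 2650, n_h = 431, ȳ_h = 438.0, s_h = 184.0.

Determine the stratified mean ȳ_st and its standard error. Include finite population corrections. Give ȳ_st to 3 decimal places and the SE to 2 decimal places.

ȳ_st ≈ 377.419, SE ≈ 6.35

ȳ_st = Σ W_h ȳ_h = (2450·413.2 + 1500·188.5 + 1100·409.4 + 2650·438.0)/7700 = 377.41948
V̂(ȳ_st) = Σ W_h² (1 − n_h/N_h) s_h²/n_h, with W_h = N_h/N and N = 7700:
  stratum 1: (2450/7700)²·(1 − 123/2450)·180.0²/123 = 25.3292
  stratum 2: (1500/7700)²·(1 − 206/1500)·50.8²/206 = 0.410114
  stratum 3: (1100/7700)²·(1 − 39/1100)·116.1²/39 = 6.80341
  stratum 4: (2650/7700)²·(1 − 431/2650)·184.0²/431 = 7.79076
V̂(ȳ_st) = 40.3335
SE(ȳ_st) = √40.3335 = 6.35086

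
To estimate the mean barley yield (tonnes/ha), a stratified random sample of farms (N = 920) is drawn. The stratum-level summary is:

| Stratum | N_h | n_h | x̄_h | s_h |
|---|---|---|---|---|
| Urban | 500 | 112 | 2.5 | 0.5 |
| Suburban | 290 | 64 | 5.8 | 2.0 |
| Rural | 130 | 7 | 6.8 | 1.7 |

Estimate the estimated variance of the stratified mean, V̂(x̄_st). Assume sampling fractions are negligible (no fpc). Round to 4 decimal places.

V̂(x̄_st) = Σ W_h² s_h²/n_h, with W_h = N_h/N and N = 920:
  stratum Urban: (500/920)²·0.5²/112 = 0.000659305
  stratum Suburban: (290/920)²·2.0²/64 = 0.00621013
  stratum Rural: (130/920)²·1.7²/7 = 0.00824349
V̂(x̄_st) = 0.0151129

V̂(x̄_st) ≈ 0.0151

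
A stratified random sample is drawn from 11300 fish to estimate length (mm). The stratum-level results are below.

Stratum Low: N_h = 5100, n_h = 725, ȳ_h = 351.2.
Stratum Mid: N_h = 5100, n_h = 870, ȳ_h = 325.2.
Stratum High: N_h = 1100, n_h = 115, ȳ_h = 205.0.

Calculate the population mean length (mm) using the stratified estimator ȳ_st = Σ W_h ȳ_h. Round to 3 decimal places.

N = Σ N_h = 11300. Stratum weights W_h = N_h/N.
ȳ_st = (5100·351.2 + 5100·325.2 + 1100·205.0) / 11300 = 325.23363

ȳ_st ≈ 325.234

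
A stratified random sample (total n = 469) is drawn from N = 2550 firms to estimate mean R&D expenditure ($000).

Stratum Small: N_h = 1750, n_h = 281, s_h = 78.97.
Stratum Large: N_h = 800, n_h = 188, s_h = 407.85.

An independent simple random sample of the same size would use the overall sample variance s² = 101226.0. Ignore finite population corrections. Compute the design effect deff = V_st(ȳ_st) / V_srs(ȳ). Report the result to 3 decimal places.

V̂(ȳ_st) = Σ W_h² s_h²/n_h, with W_h = N_h/N and N = 2550:
  stratum Small: (1750/2550)²·78.97²/281 = 10.4523
  stratum Large: (800/2550)²·407.85²/188 = 87.0849
V_st = 97.5372
V_srs = s²/n = 101226.0/469 = 215.834
deff = V_st / V_srs = 97.5372/215.834 = 0.4519

deff ≈ 0.452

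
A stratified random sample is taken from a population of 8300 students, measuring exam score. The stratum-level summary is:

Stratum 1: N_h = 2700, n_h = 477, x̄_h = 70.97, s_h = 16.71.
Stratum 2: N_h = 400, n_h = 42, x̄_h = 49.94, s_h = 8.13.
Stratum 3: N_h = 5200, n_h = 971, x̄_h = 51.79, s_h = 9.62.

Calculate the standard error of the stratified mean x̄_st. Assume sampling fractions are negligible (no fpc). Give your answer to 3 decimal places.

SE(x̄_st) ≈ 0.321

V̂(x̄_st) = Σ W_h² s_h²/n_h, with W_h = N_h/N and N = 8300:
  stratum 1: (2700/8300)²·16.71²/477 = 0.0619449
  stratum 2: (400/8300)²·8.13²/42 = 0.00365507
  stratum 3: (5200/8300)²·9.62²/971 = 0.0374095
V̂(x̄_st) = 0.103009
SE(x̄_st) = √0.103009 = 0.320951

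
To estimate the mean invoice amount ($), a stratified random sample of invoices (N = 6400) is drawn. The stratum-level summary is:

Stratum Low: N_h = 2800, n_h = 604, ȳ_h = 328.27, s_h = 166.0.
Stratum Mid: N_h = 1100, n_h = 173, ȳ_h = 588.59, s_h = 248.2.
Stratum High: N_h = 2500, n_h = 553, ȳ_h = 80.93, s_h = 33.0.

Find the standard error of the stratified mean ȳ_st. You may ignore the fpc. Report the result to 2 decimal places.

SE(ȳ_st) ≈ 4.42

V̂(ȳ_st) = Σ W_h² s_h²/n_h, with W_h = N_h/N and N = 6400:
  stratum Low: (2800/6400)²·166.0²/604 = 8.73243
  stratum Mid: (1100/6400)²·248.2²/173 = 10.5192
  stratum High: (2500/6400)²·33.0²/553 = 0.300485
V̂(ȳ_st) = 19.5521
SE(ȳ_st) = √19.5521 = 4.42178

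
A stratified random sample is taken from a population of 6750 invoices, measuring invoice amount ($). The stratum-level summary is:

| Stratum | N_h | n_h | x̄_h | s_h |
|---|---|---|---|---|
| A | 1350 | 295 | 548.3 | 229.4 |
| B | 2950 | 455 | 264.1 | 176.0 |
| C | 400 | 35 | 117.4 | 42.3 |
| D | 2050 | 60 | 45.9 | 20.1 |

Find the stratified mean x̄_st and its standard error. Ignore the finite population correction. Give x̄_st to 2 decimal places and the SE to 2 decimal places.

x̄_st ≈ 245.98, SE ≈ 4.58

x̄_st = Σ W_h x̄_h = (1350·548.3 + 2950·264.1 + 400·117.4 + 2050·45.9)/6750 = 245.97852
V̂(x̄_st) = Σ W_h² s_h²/n_h, with W_h = N_h/N and N = 6750:
  stratum A: (1350/6750)²·229.4²/295 = 7.13551
  stratum B: (2950/6750)²·176.0²/455 = 13.0032
  stratum C: (400/6750)²·42.3²/35 = 0.179525
  stratum D: (2050/6750)²·20.1²/60 = 0.621071
V̂(x̄_st) = 20.9393
SE(x̄_st) = √20.9393 = 4.57595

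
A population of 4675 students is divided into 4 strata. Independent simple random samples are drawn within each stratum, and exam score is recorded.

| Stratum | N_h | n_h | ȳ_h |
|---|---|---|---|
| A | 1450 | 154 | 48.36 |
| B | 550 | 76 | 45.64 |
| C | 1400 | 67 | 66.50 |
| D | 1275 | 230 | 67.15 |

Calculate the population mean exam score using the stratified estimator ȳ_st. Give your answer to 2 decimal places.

N = Σ N_h = 4675. Stratum weights W_h = N_h/N.
ȳ_st = (1450·48.36 + 550·45.64 + 1400·66.50 + 1275·67.15) / 4675 = 58.5968

ȳ_st ≈ 58.60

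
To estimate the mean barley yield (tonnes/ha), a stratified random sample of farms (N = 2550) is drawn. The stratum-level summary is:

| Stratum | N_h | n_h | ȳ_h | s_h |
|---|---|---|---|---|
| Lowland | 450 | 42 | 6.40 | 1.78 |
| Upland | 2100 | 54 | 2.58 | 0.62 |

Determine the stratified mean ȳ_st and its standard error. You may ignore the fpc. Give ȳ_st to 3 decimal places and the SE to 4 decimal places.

ȳ_st ≈ 3.254, SE ≈ 0.0847

ȳ_st = Σ W_h ȳ_h = (450·6.40 + 2100·2.58)/2550 = 3.25412
V̂(ȳ_st) = Σ W_h² s_h²/n_h, with W_h = N_h/N and N = 2550:
  stratum Lowland: (450/2550)²·1.78²/42 = 0.00234928
  stratum Upland: (2100/2550)²·0.62²/54 = 0.00482778
V̂(ȳ_st) = 0.00717707
SE(ȳ_st) = √0.00717707 = 0.0847176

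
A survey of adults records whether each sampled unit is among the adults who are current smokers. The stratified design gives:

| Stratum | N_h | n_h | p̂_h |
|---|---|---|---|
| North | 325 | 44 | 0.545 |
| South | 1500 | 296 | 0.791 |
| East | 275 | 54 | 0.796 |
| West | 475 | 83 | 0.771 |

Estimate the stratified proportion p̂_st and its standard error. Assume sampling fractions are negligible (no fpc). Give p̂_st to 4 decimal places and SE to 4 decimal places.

N = 2575; stratum weights W_h = N_h/N.
p̂_st = Σ W_h p̂_h = (325·0.545 + 1500·0.791 + 275·0.796 + 475·0.771)/2575 = 0.75680
V̂(p̂_st) = Σ W_h² p̂_h(1−p̂_h)/(n_h−1):
  stratum North: (325/2575)²·0.545·0.455/43 = 9.18653e-05
  stratum South: (1500/2575)²·0.791·0.209/295 = 0.000190164
  stratum East: (275/2575)²·0.796·0.204/53 = 3.49445e-05
  stratum West: (475/2575)²·0.771·0.229/82 = 7.32671e-05
V̂(p̂_st) = 0.000390241; SE = √V̂ = 0.0197545

p̂_st ≈ 0.7568, SE ≈ 0.0198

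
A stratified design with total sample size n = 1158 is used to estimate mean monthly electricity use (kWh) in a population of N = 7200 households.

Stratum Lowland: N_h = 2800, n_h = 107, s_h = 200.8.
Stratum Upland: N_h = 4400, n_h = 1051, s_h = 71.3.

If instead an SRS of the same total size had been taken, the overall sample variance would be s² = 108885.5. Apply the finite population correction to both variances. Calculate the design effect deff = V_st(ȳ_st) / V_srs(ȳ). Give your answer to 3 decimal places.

V̂(ȳ_st) = Σ W_h² (1 − n_h/N_h) s_h²/n_h, with W_h = N_h/N and N = 7200:
  stratum Lowland: (2800/7200)²·(1 − 107/2800)·200.8²/107 = 54.8117
  stratum Upland: (4400/7200)²·(1 − 1051/4400)·71.3²/1051 = 1.37493
V_st = 56.1866
V_srs = (1 − 1158/7200)·108885.5/1158 = 78.9059
deff = V_st / V_srs = 56.1866/78.9059 = 0.7121

deff ≈ 0.712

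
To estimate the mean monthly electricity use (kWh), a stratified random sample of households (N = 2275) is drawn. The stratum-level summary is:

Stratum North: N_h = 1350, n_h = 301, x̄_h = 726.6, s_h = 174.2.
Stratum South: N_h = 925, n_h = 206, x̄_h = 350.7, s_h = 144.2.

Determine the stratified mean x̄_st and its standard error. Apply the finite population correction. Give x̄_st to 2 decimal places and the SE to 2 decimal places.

x̄_st ≈ 573.76, SE ≈ 6.37

x̄_st = Σ W_h x̄_h = (1350·726.6 + 925·350.7)/2275 = 573.76154
V̂(x̄_st) = Σ W_h² (1 − n_h/N_h) s_h²/n_h, with W_h = N_h/N and N = 2275:
  stratum North: (1350/2275)²·(1 − 301/1350)·174.2²/301 = 27.5852
  stratum South: (925/2275)²·(1 − 206/925)·144.2²/206 = 12.9709
V̂(x̄_st) = 40.5561
SE(x̄_st) = √40.5561 = 6.36837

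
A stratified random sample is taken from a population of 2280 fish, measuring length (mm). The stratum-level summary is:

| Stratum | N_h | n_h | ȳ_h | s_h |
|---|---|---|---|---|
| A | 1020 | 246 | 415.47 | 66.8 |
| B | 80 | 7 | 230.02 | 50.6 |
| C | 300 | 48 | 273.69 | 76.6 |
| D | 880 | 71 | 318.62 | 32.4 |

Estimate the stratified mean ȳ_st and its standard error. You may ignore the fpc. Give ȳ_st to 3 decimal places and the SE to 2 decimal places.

ȳ_st = Σ W_h ȳ_h = (1020·415.47 + 80·230.02 + 300·273.69 + 880·318.62)/2280 = 352.92702
V̂(ȳ_st) = Σ W_h² s_h²/n_h, with W_h = N_h/N and N = 2280:
  stratum A: (1020/2280)²·66.8²/246 = 3.63035
  stratum B: (80/2280)²·50.6²/7 = 0.450312
  stratum C: (300/2280)²·76.6²/48 = 2.11636
  stratum D: (880/2280)²·32.4²/71 = 2.20256
V̂(ȳ_st) = 8.39958
SE(ȳ_st) = √8.39958 = 2.8982

ȳ_st ≈ 352.927, SE ≈ 2.90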